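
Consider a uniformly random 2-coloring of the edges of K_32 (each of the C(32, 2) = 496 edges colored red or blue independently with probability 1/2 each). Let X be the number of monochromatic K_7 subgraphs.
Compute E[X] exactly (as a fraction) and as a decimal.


Let X = Σ_S X_S over the C(32, 7) = 3365856 subsets S of size 7, where X_S = 1 if the K_7 on S is monochromatic.
For a fixed S, the K_7 on S has C(7, 2) = 21 edges. P[all 21 edges red] = (1/2)^21, and likewise for blue, so P[monochromatic] = 2·(1/2)^21 = 2^{1 − 21} = 1/1048576.
By linearity: E[X] = C(32, 7) · 2^{1 − 21} = 3365856 · 1/1048576 = 105183/32768.
Numerically: E[X] ≈ 3.210.

E[X] = C(32,7)·2^(1−C(7,2)) = 105183/32768 ≈ 3.210.


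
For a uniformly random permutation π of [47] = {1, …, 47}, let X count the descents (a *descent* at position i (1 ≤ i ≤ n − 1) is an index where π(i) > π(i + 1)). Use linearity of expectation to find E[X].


Write X = Σ X_I over i = 1, …, 46, with X_I the indicator of one descent.
There are 46 indicators.
For each fixed i, the pair (π(i), π(i+1)) is a uniformly random ordered pair of distinct values from {1, …, 47}; by symmetry P[π(i) > π(i+1)] = 1/2.
By linearity: E[X] = 46 · (1/2) = (47 − 1) · (1/2) = 23 ≈ 23.000000.

E[X] = 23 = 23.000000.


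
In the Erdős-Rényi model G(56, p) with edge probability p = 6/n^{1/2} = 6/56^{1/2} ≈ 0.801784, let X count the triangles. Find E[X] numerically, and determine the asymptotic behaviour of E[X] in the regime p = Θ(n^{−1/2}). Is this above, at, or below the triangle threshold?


Number of potential triangles: C(56, 3) = 27720.
Each occurs with probability p³ ≈ (0.801784)³ ≈ 5.15432395e-01.
By linearity: E[X] = C(56, 3)·p³ ≈ 27720 · 5.15432395e-01 ≈ 14287.785993.
Since α = 1/2 < 1, p = c/n^{1/2} ≫ 1/n is above the triangle threshold p ~ 1/n. Asymptotically E[X] ~ (c³/6)·n^{3(1−α)} = (6³/6)·n^{1.5} → ∞; triangles are abundant w.h.p.

E[X] ≈ 14287.785993; in regime p = Θ(1/n^{1/2}) E[X] diverges (above the triangle threshold p ~ 1/n).


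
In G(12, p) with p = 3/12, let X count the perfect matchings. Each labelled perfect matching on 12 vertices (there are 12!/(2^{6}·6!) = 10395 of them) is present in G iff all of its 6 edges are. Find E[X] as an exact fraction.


K_12 has 12!/(2^{6}·6!) = 10395 labelled perfect matchings.
For each such perfect matching H, let X_H = 1 if all 6 edges of H are present in G. Then P[X_H = 1] = p^{6} = (1/4)^{6} = 1/4096.
By linearity of expectation: E[X] = Σ_H E[X_H] = 10395 · p^{6} = 10395 · 1/4096 = 10395/4096.
Numerically: E[X] ≈ 2.538.

E[X] = 10395 · (1/4)^{6} = 10395/4096 ≈ 2.538.


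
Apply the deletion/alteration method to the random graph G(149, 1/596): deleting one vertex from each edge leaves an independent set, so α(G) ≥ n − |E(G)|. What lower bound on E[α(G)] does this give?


E[|E(G)|] = C(149, 2)·p = 11026 · (1/596) = 37/2.
E[α(G)] ≥ n − E[|E(G)|] = 149 − 37/2 = 261/2.
Numerically: ≈ 130.500000.
(This is only a lower bound; the true E[α(G)] may be larger.)

E[α(G)] ≥ 261/2 ≈ 130.500000.


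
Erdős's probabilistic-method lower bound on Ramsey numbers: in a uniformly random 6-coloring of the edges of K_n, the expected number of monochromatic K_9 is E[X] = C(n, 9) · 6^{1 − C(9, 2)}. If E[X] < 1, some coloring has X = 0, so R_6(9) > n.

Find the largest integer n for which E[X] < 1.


We need C(n, 9) · 6^{1 − 36} < 1, i.e. C(n, 9) < 6^{36 − 1} = 1719070799748422591028658176.
Check values of n near the boundary:
  n = 4402: C(4402, 9) = 1696419745356657449393393700; 1696419745356657449393393700 < 1719070799748422591028658176? YES
  n = 4403: C(4403, 9) = 1699894433046281918452233150; 1699894433046281918452233150 < 1719070799748422591028658176? YES
  n = 4404: C(4404, 9) = 1703375445537161676647015880; 1703375445537161676647015880 < 1719070799748422591028658176? YES
  n = 4405: C(4405, 9) = 1706862792900636302463627150; 1706862792900636302463627150 < 1719070799748422591028658176? YES
  n = 4406: C(4406, 9) = 1710356485221788389505285700; 1710356485221788389505285700 < 1719070799748422591028658176? YES
  n = 4407: C(4407, 9) = 1713856532599459170657070050; 1713856532599459170657070050 < 1719070799748422591028658176? YES
  n = 4408: C(4408, 9) = 1717362945146264156457459600; 1717362945146264156457459600 < 1719070799748422591028658176? YES
  n = 4409: C(4409, 9) = 1720875732988608787686577131; 1720875732988608787686577131 < 1719070799748422591028658176? NO
  n = 4410: C(4410, 9) = 1724394906266704102180823710; 1724394906266704102180823710 < 1719070799748422591028658176? NO
  n = 4411: C(4411, 9) = 1727920475134582415883601405; 1727920475134582415883601405 < 1719070799748422591028658176? NO
The largest n with C(n, 9) < 1719070799748422591028658176 is n = 4408 (where E[X] = 35778394690547169926197075/35813974994758803979763712 ≈ 0.9990). Hence R_6(9) > 4408, i.e. R_6(9) ≥ 4409.

Largest n = 4408; hence R_6(9) > 4408.


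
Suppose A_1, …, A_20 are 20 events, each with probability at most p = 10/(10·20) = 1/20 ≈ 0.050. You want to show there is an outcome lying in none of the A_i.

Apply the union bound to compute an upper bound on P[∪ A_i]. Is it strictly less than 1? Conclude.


Union bound: P[∪_{i=1}^{20} A_i] ≤ Σ_i P[A_i] ≤ 20·p = 20·(1/20) = 1.
Numerically: 1 ≈ 1.000.
Is 1 < 1? NO.
Since the bound 1 is ≥ 1, the union bound is uninformative here; it does NOT by itself certify existence.

20·p = 1 ≈ 1.000; existence NOT certified by the union bound.


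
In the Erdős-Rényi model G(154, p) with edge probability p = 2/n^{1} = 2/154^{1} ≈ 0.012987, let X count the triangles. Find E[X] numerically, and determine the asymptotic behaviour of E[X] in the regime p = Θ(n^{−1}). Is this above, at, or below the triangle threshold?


Number of potential triangles: C(154, 3) = 596904.
Each occurs with probability p³ ≈ (0.012987)³ ≈ 2.19042216e-06.
By linearity: E[X] = C(154, 3)·p³ ≈ 596904 · 2.19042216e-06 ≈ 1.307472.
Here α = 1, so p = 2/n is exactly at the triangle threshold p ~ 1/n. Asymptotically E[X] → c³/6 = 2³/6 = 4/3 ≈ 1.333333, a bounded constant. In this regime the triangle count is asymptotically Poisson(c³/6).

E[X] ≈ 1.307472; in regime p = Θ(1/n^{1}) E[X] stays bounded (at the triangle threshold p ~ 1/n).


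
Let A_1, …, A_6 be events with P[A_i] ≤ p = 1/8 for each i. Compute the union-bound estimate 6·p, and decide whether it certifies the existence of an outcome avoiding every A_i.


Union bound: P[∪_{i=1}^{6} A_i] ≤ Σ_i P[A_i] ≤ 6·p = 6·(1/8) = 3/4.
Numerically: 3/4 ≈ 0.750.
Is 3/4 < 1? YES.
Since P[∪ A_i] ≤ 3/4 < 1, the complement has P[∩ A_i^c] ≥ 1 − 3/4 = 1/4 > 0, so some outcome avoids every A_i.

6·p = 3/4 ≈ 0.750; existence CERTIFIED by the union bound.


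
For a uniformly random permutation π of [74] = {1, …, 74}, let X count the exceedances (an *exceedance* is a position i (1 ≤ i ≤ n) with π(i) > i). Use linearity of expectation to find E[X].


Write X = Σ_{i=1}^{74} X_i, where X_i = 1_{π(i) > i}.
For each fixed i, π(i) is uniform over {1, …, 74} (marginal of a uniform permutation), so P[π(i) > i] = (n − i)/n. Summing: Σ_{i=1}^{74} (n − i)/n = (0 + 1 + … + 73)/74 = 74(74 − 1)/(2·74) = (74 − 1)/2.
Hence E[X] = Σ_{i=1}^{74} (74 − i)/74 = 73/2 ≈ 36.500000.

E[X] = 73/2 = 36.500000.


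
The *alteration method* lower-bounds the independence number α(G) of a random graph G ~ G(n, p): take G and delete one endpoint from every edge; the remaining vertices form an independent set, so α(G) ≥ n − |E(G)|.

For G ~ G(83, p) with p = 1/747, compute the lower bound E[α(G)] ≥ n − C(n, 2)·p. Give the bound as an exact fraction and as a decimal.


E[|E(G)|] = C(83, 2)·p = 3403 · (1/747) = 41/9.
E[α(G)] ≥ n − E[|E(G)|] = 83 − 41/9 = 706/9.
Numerically: ≈ 78.4444.
(This is only a lower bound; the true E[α(G)] may be larger.)

E[α(G)] ≥ 706/9 ≈ 78.4444.


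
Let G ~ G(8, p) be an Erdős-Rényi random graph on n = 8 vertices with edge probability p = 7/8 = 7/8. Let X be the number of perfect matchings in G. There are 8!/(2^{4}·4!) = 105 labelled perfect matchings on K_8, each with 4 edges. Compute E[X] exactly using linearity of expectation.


K_8 has 8!/(2^{4}·4!) = 105 labelled perfect matchings.
For each such perfect matching H, let X_H = 1 if all 4 edges of H are present in G. Then P[X_H = 1] = p^{4} = (7/8)^{4} = 2401/4096.
By linearity: E[X] = Σ_H E[X_H] = 105 · p^{4} = 105 · 2401/4096 = 252105/4096.
Numerically: E[X] ≈ 61.55.

E[X] = 105 · (7/8)^{4} = 252105/4096 ≈ 61.55.


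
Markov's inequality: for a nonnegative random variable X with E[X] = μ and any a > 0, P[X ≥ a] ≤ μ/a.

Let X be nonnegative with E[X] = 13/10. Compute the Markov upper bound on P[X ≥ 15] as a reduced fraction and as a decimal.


μ = E[X] = 13/10, a = 15.
Markov: P[X ≥ 15] ≤ μ/a = (13/10)/15 = 13/150.
Numerically: ≈ 0.086667.
(Since a = 15 > μ = 1.300000, the bound 13/150 is < 1 and informative.)

P[X ≥ 15] ≤ 13/150 ≈ 0.086667.


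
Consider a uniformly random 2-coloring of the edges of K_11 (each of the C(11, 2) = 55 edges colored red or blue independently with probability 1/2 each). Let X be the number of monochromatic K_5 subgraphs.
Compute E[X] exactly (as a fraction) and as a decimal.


Let X = Σ_S X_S over the C(11, 5) = 462 subsets S of size 5, where X_S = 1 if the K_5 on S is monochromatic.
For a fixed S, the K_5 on S has C(5, 2) = 10 edges. P[all 10 edges red] = (1/2)^10, and likewise for blue, so P[monochromatic] = 2·(1/2)^10 = 2^{1 − 10} = 1/512.
By linearity: E[X] = C(11, 5) · 2^{1 − 10} = 462 · 1/512 = 231/256.
Numerically: E[X] ≈ 0.902344.

E[X] = C(11,5)·2^(1−C(5,2)) = 231/256 ≈ 0.902344.


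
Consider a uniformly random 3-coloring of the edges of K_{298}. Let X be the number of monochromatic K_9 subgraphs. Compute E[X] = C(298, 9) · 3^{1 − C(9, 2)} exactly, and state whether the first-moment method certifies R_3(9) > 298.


E[X] = C(298, 9) · 3^{1 − 36} = 45207677551849890 · 3^{−35} = 45207677551849890/50031545098999707.
As a reduced fraction: E[X] = 15069225850616630/16677181699666569 ≈ 0.903583.
Is E[X] < 1? YES.
Since E[X] < 1, there exists a 3-coloring of K_{298} with no monochromatic K_9; hence R_3(9) > 298.

E[X] = 15069225850616630/16677181699666569 ≈ 0.903583; E[X] < 1, so R_3(9) > 298.


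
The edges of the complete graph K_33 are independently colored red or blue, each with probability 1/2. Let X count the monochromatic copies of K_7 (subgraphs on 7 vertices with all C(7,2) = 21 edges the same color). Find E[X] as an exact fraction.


Let X = Σ_S X_S over the C(33, 7) = 4272048 subsets S of size 7, where X_S = 1 if the K_7 on S is monochromatic.
For a fixed S, the K_7 on S has C(7, 2) = 21 edges. P[all 21 edges red] = (1/2)^21, and likewise for blue, so P[monochromatic] = 2·(1/2)^21 = 2^{1 − 21} = 1/1048576.
By linearity: E[X] = C(33, 7) · 2^{1 − 21} = 4272048 · 1/1048576 = 267003/65536.
Numerically: E[X] ≈ 4.074.

E[X] = C(33,7)·2^(1−C(7,2)) = 267003/65536 ≈ 4.074.


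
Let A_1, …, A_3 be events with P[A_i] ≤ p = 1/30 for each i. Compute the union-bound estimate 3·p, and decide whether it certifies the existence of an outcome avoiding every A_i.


Union bound: P[∪_{i=1}^{3} A_i] ≤ Σ_i P[A_i] ≤ 3·p = 3·(1/30) = 1/10.
Numerically: 1/10 ≈ 0.10000.
Is 1/10 < 1? YES.
Since P[∪ A_i] ≤ 1/10 < 1, the complement has P[∩ A_i^c] ≥ 1 − 1/10 = 9/10 > 0, so some outcome avoids every A_i.

3·p = 1/10 ≈ 0.10000; existence CERTIFIED by the union bound.


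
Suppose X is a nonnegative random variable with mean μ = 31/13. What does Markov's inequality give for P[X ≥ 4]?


μ = E[X] = 31/13, a = 4.
Markov: P[X ≥ 4] ≤ μ/a = (31/13)/4 = 31/52.
Numerically: ≈ 0.596.
(Since a = 4 > μ = 2.385, the bound 31/52 is < 1 and informative.)

P[X ≥ 4] ≤ 31/52 ≈ 0.596.


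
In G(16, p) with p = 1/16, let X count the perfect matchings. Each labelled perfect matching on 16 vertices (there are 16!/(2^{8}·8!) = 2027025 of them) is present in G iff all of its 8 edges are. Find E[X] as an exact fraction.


K_16 has 16!/(2^{8}·8!) = 2027025 labelled perfect matchings.
For each such perfect matching H, let X_H = 1 if all 8 edges of H are present in G. Then P[X_H = 1] = p^{8} = (1/16)^{8} = 1/4294967296.
By linearity: E[X] = Σ_H E[X_H] = 2027025 · p^{8} = 2027025 · 1/4294967296 = 2027025/4294967296.
Numerically: E[X] ≈ 0.000472.

E[X] = 2027025 · (1/16)^{8} = 2027025/4294967296 ≈ 0.000472.


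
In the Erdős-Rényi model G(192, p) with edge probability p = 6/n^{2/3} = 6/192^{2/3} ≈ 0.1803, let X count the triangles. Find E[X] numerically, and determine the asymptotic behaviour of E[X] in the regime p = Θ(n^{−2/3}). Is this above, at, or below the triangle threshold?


Number of potential triangles: C(192, 3) = 1161280.
Each occurs with probability p³ ≈ (0.1803)³ ≈ 5.859375e-03.
By linearity: E[X] = C(192, 3)·p³ ≈ 1161280 · 5.859375e-03 ≈ 6804.3750.
Since α = 2/3 < 1, p = c/n^{2/3} ≫ 1/n is above the triangle threshold p ~ 1/n. Asymptotically E[X] ~ (c³/6)·n^{3(1−α)} = (6³/6)·n^{1} → ∞; triangles are abundant w.h.p.

E[X] ≈ 6804.3750; in regime p = Θ(1/n^{2/3}) E[X] diverges (above the triangle threshold p ~ 1/n).


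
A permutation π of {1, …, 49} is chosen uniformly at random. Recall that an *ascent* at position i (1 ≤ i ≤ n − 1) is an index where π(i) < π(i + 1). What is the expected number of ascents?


Write X = Σ X_I over i = 1, …, 48, with X_I the indicator of one ascent.
There are 48 indicators.
For each fixed i, the pair (π(i), π(i+1)) is a uniformly random ordered pair of distinct values from {1, …, 49}; by symmetry P[π(i) < π(i+1)] = 1/2.
By linearity: E[X] = 48 · (1/2) = (49 − 1) · (1/2) = 24 ≈ 24.000.

E[X] = 24 = 24.000.


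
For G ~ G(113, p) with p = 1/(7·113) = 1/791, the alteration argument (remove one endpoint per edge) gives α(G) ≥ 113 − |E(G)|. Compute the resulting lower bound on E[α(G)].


E[|E(G)|] = C(113, 2)·p = 6328 · (1/791) = 8.
E[α(G)] ≥ n − E[|E(G)|] = 113 − 8 = 105.
Numerically: ≈ 105.000000.
(This is only a lower bound; the true E[α(G)] may be larger.)

E[α(G)] ≥ 105 ≈ 105.000000.


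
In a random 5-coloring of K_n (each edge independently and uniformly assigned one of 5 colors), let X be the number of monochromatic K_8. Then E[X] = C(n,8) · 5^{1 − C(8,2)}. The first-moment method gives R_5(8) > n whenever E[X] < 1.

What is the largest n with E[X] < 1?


We need C(n, 8) · 5^{1 − 28} < 1, i.e. C(n, 8) < 5^{28 − 1} = 7450580596923828125.
Check values of n near the boundary:
  n = 859: C(859, 8) = 7115855595170747139; 7115855595170747139 < 7450580596923828125? YES
  n = 860: C(860, 8) = 7182671140665308145; 7182671140665308145 < 7450580596923828125? YES
  n = 861: C(861, 8) = 7250034996615275865; 7250034996615275865 < 7450580596923828125? YES
  n = 862: C(862, 8) = 7317951015318931845; 7317951015318931845 < 7450580596923828125? YES
  n = 863: C(863, 8) = 7386423071602617757; 7386423071602617757 < 7450580596923828125? YES
  n = 864: C(864, 8) = 7455455062926006708; 7455455062926006708 < 7450580596923828125? NO
  n = 865: C(865, 8) = 7525050909487743060; 7525050909487743060 < 7450580596923828125? NO
The largest n with C(n, 8) < 7450580596923828125 is n = 863 (where E[X] = 7386423071602617757/7450580596923828125 ≈ 0.991). Hence R_5(8) > 863, i.e. R_5(8) ≥ 864.

Largest n = 863; hence R_5(8) > 863.


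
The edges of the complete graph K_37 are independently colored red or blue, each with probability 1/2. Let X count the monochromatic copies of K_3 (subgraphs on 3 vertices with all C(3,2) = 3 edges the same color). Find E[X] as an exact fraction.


Let X = Σ_S X_S over the C(37, 3) = 7770 subsets S of size 3, where X_S = 1 if the K_3 on S is monochromatic.
For a fixed S, the K_3 on S has C(3, 2) = 3 edges. P[all 3 edges red] = (1/2)^3, and likewise for blue, so P[monochromatic] = 2·(1/2)^3 = 2^{1 − 3} = 1/4.
By linearity: E[X] = C(37, 3) · 2^{1 − 3} = 7770 · 1/4 = 3885/2.
Numerically: E[X] ≈ 1942.5000.

E[X] = C(37,3)·2^(1−C(3,2)) = 3885/2 ≈ 1942.5000.


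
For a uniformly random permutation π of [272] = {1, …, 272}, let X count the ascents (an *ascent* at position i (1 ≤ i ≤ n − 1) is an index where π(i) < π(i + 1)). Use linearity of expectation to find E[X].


Write X = Σ X_I over i = 1, …, 271, with X_I the indicator of one ascent.
There are 271 indicators.
For each fixed i, the pair (π(i), π(i+1)) is a uniformly random ordered pair of distinct values from {1, …, 272}; by symmetry P[π(i) < π(i+1)] = 1/2.
By linearity: E[X] = 271 · (1/2) = (272 − 1) · (1/2) = 271/2 ≈ 135.5000.

E[X] = 271/2 = 135.5000.


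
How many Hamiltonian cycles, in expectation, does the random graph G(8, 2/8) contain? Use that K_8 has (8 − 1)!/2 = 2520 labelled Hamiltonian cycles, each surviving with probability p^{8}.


K_8 has (8 − 1)!/2 = 2520 labelled Hamiltonian cycles.
For each such Hamiltonian cycle H, let X_H = 1 if all 8 edges of H are present in G. Then P[X_H = 1] = p^{8} = (1/4)^{8} = 1/65536.
By linearity: E[X] = Σ_H E[X_H] = 2520 · p^{8} = 2520 · 1/65536 = 315/8192.
Numerically: E[X] ≈ 0.0385.

E[X] = 2520 · (1/4)^{8} = 315/8192 ≈ 0.0385.


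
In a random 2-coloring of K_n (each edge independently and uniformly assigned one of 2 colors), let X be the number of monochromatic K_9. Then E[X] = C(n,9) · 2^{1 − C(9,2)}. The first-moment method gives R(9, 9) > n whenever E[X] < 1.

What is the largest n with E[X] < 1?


We need C(n, 9) · 2^{1 − 36} < 1, i.e. C(n, 9) < 2^{36 − 1} = 34359738368.
Check values of n near the boundary:
  n = 64: C(64, 9) = 27540584512; 27540584512 < 34359738368? YES
  n = 65: C(65, 9) = 31966749880; 31966749880 < 34359738368? YES
  n = 66: C(66, 9) = 37014131440; 37014131440 < 34359738368? NO
The largest n with C(n, 9) < 34359738368 is n = 65 (where E[X] = 3995843735/4294967296 ≈ 0.930355). Hence R(9, 9) > 65, i.e. R(9, 9) ≥ 66.

Largest n = 65; hence R(9, 9) > 65.


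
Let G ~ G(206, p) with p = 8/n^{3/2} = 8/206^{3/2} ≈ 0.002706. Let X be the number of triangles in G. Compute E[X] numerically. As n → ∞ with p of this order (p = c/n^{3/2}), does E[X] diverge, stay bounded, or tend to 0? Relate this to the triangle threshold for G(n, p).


Number of potential triangles: C(206, 3) = 1435820.
Each occurs with probability p³ ≈ (0.002706)³ ≈ 1.980922e-08.
By linearity: E[X] = C(206, 3)·p³ ≈ 1435820 · 1.980922e-08 ≈ 0.0284.
Since α = 3/2 > 1, p = c/n^{3/2} = o(1/n) is below the triangle threshold p ~ 1/n. Asymptotically E[X] ~ (c³/6)·n^{3(1−α)} = (8³/6)·n^{-1.5} → 0, so by Markov's inequality G has no triangles w.h.p.

E[X] ≈ 0.0284; in regime p = Θ(1/n^{3/2}) E[X] tends to 0 (below the triangle threshold p ~ 1/n).


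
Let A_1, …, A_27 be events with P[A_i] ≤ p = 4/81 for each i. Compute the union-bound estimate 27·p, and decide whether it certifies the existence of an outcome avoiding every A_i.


Union bound: P[∪_{i=1}^{27} A_i] ≤ Σ_i P[A_i] ≤ 27·p = 27·(4/81) = 4/3.
Numerically: 4/3 ≈ 1.333.
Is 4/3 < 1? NO.
Since the bound 4/3 is ≥ 1, the union bound is uninformative here; it does NOT by itself certify existence.

27·p = 4/3 ≈ 1.333; existence NOT certified by the union bound.


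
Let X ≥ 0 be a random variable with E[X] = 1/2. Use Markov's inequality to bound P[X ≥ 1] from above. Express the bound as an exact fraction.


μ = E[X] = 1/2, a = 1.
Markov: P[X ≥ 1] ≤ μ/a = (1/2)/1 = 1/2.
Numerically: ≈ 0.5000.
(Since a = 1 > μ = 0.5000, the bound 1/2 is < 1 and informative.)

P[X ≥ 1] ≤ 1/2 ≈ 0.5000.


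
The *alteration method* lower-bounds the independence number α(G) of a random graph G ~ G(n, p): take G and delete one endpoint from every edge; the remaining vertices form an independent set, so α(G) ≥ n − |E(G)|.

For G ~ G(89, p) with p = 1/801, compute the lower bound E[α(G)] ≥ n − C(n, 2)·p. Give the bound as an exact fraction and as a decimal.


E[|E(G)|] = C(89, 2)·p = 3916 · (1/801) = 44/9.
E[α(G)] ≥ n − E[|E(G)|] = 89 − 44/9 = 757/9.
Numerically: ≈ 84.1111.
(This is only a lower bound; the true E[α(G)] may be larger.)

E[α(G)] ≥ 757/9 ≈ 84.1111.


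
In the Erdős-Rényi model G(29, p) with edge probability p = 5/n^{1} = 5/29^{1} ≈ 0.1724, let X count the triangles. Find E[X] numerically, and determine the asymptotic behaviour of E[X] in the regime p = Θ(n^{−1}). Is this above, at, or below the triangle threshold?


Number of potential triangles: C(29, 3) = 3654.
Each occurs with probability p³ ≈ (0.1724)³ ≈ 5.125261e-03.
By linearity: E[X] = C(29, 3)·p³ ≈ 3654 · 5.125261e-03 ≈ 18.7277.
Here α = 1, so p = 5/n is exactly at the triangle threshold p ~ 1/n. Asymptotically E[X] → c³/6 = 5³/6 = 125/6 ≈ 20.8333, a bounded constant. In this regime the triangle count is asymptotically Poisson(c³/6).

E[X] ≈ 18.7277; in regime p = Θ(1/n^{1}) E[X] stays bounded (at the triangle threshold p ~ 1/n).


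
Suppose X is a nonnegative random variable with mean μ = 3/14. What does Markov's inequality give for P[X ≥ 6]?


μ = E[X] = 3/14, a = 6.
Markov: P[X ≥ 6] ≤ μ/a = (3/14)/6 = 1/28.
Numerically: ≈ 0.0357.
(Since a = 6 > μ = 0.2143, the bound 1/28 is < 1 and informative.)

P[X ≥ 6] ≤ 1/28 ≈ 0.0357.


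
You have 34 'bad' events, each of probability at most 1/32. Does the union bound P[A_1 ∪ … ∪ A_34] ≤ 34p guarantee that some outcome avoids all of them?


Union bound: P[∪_{i=1}^{34} A_i] ≤ Σ_i P[A_i] ≤ 34·p = 34·(1/32) = 17/16.
Numerically: 17/16 ≈ 1.0625000.
Is 17/16 < 1? NO.
Since the bound 17/16 is ≥ 1, the union bound is uninformative here; it does NOT by itself certify existence.

34·p = 17/16 ≈ 1.0625000; existence NOT certified by the union bound.


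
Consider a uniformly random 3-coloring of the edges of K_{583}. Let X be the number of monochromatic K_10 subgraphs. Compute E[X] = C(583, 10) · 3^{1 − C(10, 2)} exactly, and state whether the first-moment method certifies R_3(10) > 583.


E[X] = C(583, 10) · 3^{1 − 45} = 1156690232601431494120 · 3^{−44} = 1156690232601431494120/984770902183611232881.
As a reduced fraction: E[X] = 1156690232601431494120/984770902183611232881 ≈ 1.175.
Is E[X] < 1? NO.
Since E[X] ≥ 1, the first-moment bound is inconclusive at n = 583; it does NOT by itself certify R_3(10) > 583.

E[X] = 1156690232601431494120/984770902183611232881 ≈ 1.175; E[X] ≥ 1; first-moment method inconclusive here.


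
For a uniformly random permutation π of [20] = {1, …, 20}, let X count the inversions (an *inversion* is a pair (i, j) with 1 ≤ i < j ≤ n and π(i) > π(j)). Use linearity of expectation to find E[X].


Write X = Σ X_I over the C(20, 2) = 190 pairs i < j, with X_I the indicator of one inversion.
There are 190 indicators.
For each fixed pair i < j, the values π(i) and π(j) are two distinct elements of {1, …, 20} in uniformly random order; by symmetry P[π(i) > π(j)] = 1/2.
By linearity: E[X] = 190 · (1/2) = C(20, 2) · (1/2) = 190/2 = 95 ≈ 95.00000.

E[X] = 95 = 95.00000.


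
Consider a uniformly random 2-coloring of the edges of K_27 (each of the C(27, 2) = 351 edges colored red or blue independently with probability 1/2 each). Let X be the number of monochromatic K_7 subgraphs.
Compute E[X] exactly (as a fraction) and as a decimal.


Let X = Σ_S X_S over the C(27, 7) = 888030 subsets S of size 7, where X_S = 1 if the K_7 on S is monochromatic.
For a fixed S, the K_7 on S has C(7, 2) = 21 edges. P[all 21 edges red] = (1/2)^21, and likewise for blue, so P[monochromatic] = 2·(1/2)^21 = 2^{1 − 21} = 1/1048576.
By linearity of expectation: E[X] = C(27, 7) · 2^{1 − 21} = 888030 · 1/1048576 = 444015/524288.
Numerically: E[X] ≈ 0.84689.

E[X] = C(27,7)·2^(1−C(7,2)) = 444015/524288 ≈ 0.84689.


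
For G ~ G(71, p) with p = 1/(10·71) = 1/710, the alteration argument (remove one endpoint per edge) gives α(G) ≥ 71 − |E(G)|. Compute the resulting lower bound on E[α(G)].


E[|E(G)|] = C(71, 2)·p = 2485 · (1/710) = 7/2.
E[α(G)] ≥ n − E[|E(G)|] = 71 − 7/2 = 135/2.
Numerically: ≈ 67.500000.
(This is only a lower bound; the true E[α(G)] may be larger.)

E[α(G)] ≥ 135/2 ≈ 67.500000.


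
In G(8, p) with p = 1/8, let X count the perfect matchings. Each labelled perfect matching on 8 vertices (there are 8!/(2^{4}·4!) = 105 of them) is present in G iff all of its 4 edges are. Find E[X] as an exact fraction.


K_8 has 8!/(2^{4}·4!) = 105 labelled perfect matchings.
For each such perfect matching H, let X_H = 1 if all 4 edges of H are present in G. Then P[X_H = 1] = p^{4} = (1/8)^{4} = 1/4096.
By linearity: E[X] = Σ_H E[X_H] = 105 · p^{4} = 105 · 1/4096 = 105/4096.
Numerically: E[X] ≈ 0.0256.

E[X] = 105 · (1/8)^{4} = 105/4096 ≈ 0.0256.


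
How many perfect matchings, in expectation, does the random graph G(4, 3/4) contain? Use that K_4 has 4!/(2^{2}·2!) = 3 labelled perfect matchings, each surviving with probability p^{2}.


K_4 has 4!/(2^{2}·2!) = 3 labelled perfect matchings.
For each such perfect matching H, let X_H = 1 if all 2 edges of H are present in G. Then P[X_H = 1] = p^{2} = (3/4)^{2} = 9/16.
By linearity of expectation: E[X] = Σ_H E[X_H] = 3 · p^{2} = 3 · 9/16 = 27/16.
Numerically: E[X] ≈ 1.688.

E[X] = 3 · (3/4)^{2} = 27/16 ≈ 1.688.


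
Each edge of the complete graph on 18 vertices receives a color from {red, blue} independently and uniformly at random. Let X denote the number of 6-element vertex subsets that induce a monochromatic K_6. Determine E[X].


Let X = Σ_S X_S over the C(18, 6) = 18564 subsets S of size 6, where X_S = 1 if the K_6 on S is monochromatic.
For a fixed S, the K_6 on S has C(6, 2) = 15 edges. P[all 15 edges red] = (1/2)^15, and likewise for blue, so P[monochromatic] = 2·(1/2)^15 = 2^{1 − 15} = 1/16384.
Summing: E[X] = C(18, 6) · 2^{1 − 15} = 18564 · 1/16384 = 4641/4096.
Numerically: E[X] ≈ 1.13306.

E[X] = C(18,6)·2^(1−C(6,2)) = 4641/4096 ≈ 1.13306.


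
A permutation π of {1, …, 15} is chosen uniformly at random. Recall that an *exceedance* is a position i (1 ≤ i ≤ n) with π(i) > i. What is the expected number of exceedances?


Write X = Σ_{i=1}^{15} X_i, where X_i = 1_{π(i) > i}.
For each fixed i, π(i) is uniform over {1, …, 15} (marginal of a uniform permutation), so P[π(i) > i] = (n − i)/n. Summing: Σ_{i=1}^{15} (n − i)/n = (0 + 1 + … + 14)/15 = 15(15 − 1)/(2·15) = (15 − 1)/2.
Hence E[X] = Σ_{i=1}^{15} (15 − i)/15 = 7 ≈ 7.00000.

E[X] = 7 = 7.00000.


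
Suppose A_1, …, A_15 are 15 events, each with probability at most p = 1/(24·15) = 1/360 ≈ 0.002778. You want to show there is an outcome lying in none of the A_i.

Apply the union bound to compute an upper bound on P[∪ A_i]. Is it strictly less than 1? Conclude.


Union bound: P[∪_{i=1}^{15} A_i] ≤ Σ_i P[A_i] ≤ 15·p = 15·(1/360) = 1/24.
Numerically: 1/24 ≈ 0.041667.
Is 1/24 < 1? YES.
Since P[∪ A_i] ≤ 1/24 < 1, the complement has P[∩ A_i^c] ≥ 1 − 1/24 = 23/24 > 0, so some outcome avoids every A_i.

15·p = 1/24 ≈ 0.041667; existence CERTIFIED by the union bound.


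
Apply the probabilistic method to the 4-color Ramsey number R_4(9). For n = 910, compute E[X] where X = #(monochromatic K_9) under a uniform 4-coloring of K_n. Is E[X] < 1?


E[X] = C(910, 9) · 4^{1 − 36} = 1133378248346922788210 · 4^{−35} = 1133378248346922788210/1180591620717411303424.
As a reduced fraction: E[X] = 566689124173461394105/590295810358705651712 ≈ 0.960.
Is E[X] < 1? YES.
Since E[X] < 1, there exists a 4-coloring of K_{910} with no monochromatic K_9; hence R_4(9) > 910.

E[X] = 566689124173461394105/590295810358705651712 ≈ 0.960; E[X] < 1, so R_4(9) > 910.


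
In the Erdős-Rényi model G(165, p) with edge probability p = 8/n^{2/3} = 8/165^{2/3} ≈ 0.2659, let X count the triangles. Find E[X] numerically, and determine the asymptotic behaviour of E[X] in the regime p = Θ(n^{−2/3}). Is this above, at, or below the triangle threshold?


Number of potential triangles: C(165, 3) = 735130.
Each occurs with probability p³ ≈ (0.2659)³ ≈ 1.880624e-02.
By linearity: E[X] = C(165, 3)·p³ ≈ 735130 · 1.880624e-02 ≈ 13825.0343.
Since α = 2/3 < 1, p = c/n^{2/3} ≫ 1/n is above the triangle threshold p ~ 1/n. Asymptotically E[X] ~ (c³/6)·n^{3(1−α)} = (8³/6)·n^{1} → ∞; triangles are abundant w.h.p.

E[X] ≈ 13825.0343; in regime p = Θ(1/n^{2/3}) E[X] diverges (above the triangle threshold p ~ 1/n).


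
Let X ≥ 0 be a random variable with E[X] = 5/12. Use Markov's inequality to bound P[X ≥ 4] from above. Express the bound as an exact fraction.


μ = E[X] = 5/12, a = 4.
Markov: P[X ≥ 4] ≤ μ/a = (5/12)/4 = 5/48.
Numerically: ≈ 0.104167.
(Since a = 4 > μ = 0.416667, the bound 5/48 is < 1 and informative.)

P[X ≥ 4] ≤ 5/48 ≈ 0.104167.


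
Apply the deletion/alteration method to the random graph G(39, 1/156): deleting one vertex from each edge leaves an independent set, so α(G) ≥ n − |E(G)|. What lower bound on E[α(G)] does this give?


E[|E(G)|] = C(39, 2)·p = 741 · (1/156) = 19/4.
E[α(G)] ≥ n − E[|E(G)|] = 39 − 19/4 = 137/4.
Numerically: ≈ 34.250.
(This is only a lower bound; the true E[α(G)] may be larger.)

E[α(G)] ≥ 137/4 ≈ 34.250.


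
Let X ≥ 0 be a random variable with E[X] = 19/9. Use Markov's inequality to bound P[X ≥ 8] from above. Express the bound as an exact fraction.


μ = E[X] = 19/9, a = 8.
Markov: P[X ≥ 8] ≤ μ/a = (19/9)/8 = 19/72.
Numerically: ≈ 0.2639.
(Since a = 8 > μ = 2.1111, the bound 19/72 is < 1 and informative.)

P[X ≥ 8] ≤ 19/72 ≈ 0.2639.


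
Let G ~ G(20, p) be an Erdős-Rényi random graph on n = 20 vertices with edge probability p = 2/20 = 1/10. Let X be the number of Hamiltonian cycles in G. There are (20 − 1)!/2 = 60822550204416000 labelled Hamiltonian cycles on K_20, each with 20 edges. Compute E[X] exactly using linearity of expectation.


K_20 has (20 − 1)!/2 = 60822550204416000 labelled Hamiltonian cycles.
For each such Hamiltonian cycle H, let X_H = 1 if all 20 edges of H are present in G. Then P[X_H = 1] = p^{20} = (1/10)^{20} = 1/100000000000000000000.
Summing the indicators: E[X] = Σ_H E[X_H] = 60822550204416000 · p^{20} = 60822550204416000 · 1/100000000000000000000 = 14849255421/24414062500000.
Numerically: E[X] ≈ 0.000608.

E[X] = 60822550204416000 · (1/10)^{20} = 14849255421/24414062500000 ≈ 0.000608.


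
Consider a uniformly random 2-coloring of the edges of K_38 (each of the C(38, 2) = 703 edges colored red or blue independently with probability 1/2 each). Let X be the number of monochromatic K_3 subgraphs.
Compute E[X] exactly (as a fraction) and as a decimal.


Let X = Σ_S X_S over the C(38, 3) = 8436 subsets S of size 3, where X_S = 1 if the K_3 on S is monochromatic.
For a fixed S, the K_3 on S has C(3, 2) = 3 edges. P[all 3 edges red] = (1/2)^3, and likewise for blue, so P[monochromatic] = 2·(1/2)^3 = 2^{1 − 3} = 1/4.
Summing: E[X] = C(38, 3) · 2^{1 − 3} = 8436 · 1/4 = 2109.
Numerically: E[X] ≈ 2109.000000.

E[X] = C(38,3)·2^(1−C(3,2)) = 2109 ≈ 2109.000000.


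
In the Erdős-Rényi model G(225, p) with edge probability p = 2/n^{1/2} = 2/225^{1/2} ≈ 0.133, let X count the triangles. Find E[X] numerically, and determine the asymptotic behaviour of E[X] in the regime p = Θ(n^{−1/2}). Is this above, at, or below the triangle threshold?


Number of potential triangles: C(225, 3) = 1873200.
Each occurs with probability p³ ≈ (0.133)³ ≈ 2.37037e-03.
By linearity: E[X] = C(225, 3)·p³ ≈ 1873200 · 2.37037e-03 ≈ 4440.178.
Since α = 1/2 < 1, p = c/n^{1/2} ≫ 1/n is above the triangle threshold p ~ 1/n. Asymptotically E[X] ~ (c³/6)·n^{3(1−α)} = (2³/6)·n^{1.5} → ∞; triangles are abundant w.h.p.

E[X] ≈ 4440.178; in regime p = Θ(1/n^{1/2}) E[X] diverges (above the triangle threshold p ~ 1/n).


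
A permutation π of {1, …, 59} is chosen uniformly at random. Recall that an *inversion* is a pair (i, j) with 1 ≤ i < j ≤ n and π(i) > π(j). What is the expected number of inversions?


Write X = Σ X_I over the C(59, 2) = 1711 pairs i < j, with X_I the indicator of one inversion.
There are 1711 indicators.
For each fixed pair i < j, the values π(i) and π(j) are two distinct elements of {1, …, 59} in uniformly random order; by symmetry P[π(i) > π(j)] = 1/2.
By linearity: E[X] = 1711 · (1/2) = C(59, 2) · (1/2) = 1711/2 = 1711/2 ≈ 855.50000.

E[X] = 1711/2 = 855.50000.


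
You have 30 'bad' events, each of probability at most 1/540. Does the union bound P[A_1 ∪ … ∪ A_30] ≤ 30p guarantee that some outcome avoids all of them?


Union bound: P[∪_{i=1}^{30} A_i] ≤ Σ_i P[A_i] ≤ 30·p = 30·(1/540) = 1/18.
Numerically: 1/18 ≈ 0.056.
Is 1/18 < 1? YES.
Since P[∪ A_i] ≤ 1/18 < 1, the complement has P[∩ A_i^c] ≥ 1 − 1/18 = 17/18 > 0, so some outcome avoids every A_i.

30·p = 1/18 ≈ 0.056; existence CERTIFIED by the union bound.


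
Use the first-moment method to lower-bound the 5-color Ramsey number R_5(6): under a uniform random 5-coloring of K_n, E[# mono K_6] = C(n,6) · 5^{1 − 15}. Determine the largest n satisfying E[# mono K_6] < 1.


We need C(n, 6) · 5^{1 − 15} < 1, i.e. C(n, 6) < 5^{15 − 1} = 6103515625.
Check values of n near the boundary:
  n = 127: C(127, 6) = 5169379425; 5169379425 < 6103515625? YES
  n = 128: C(128, 6) = 5423611200; 5423611200 < 6103515625? YES
  n = 129: C(129, 6) = 5688177600; 5688177600 < 6103515625? YES
  n = 130: C(130, 6) = 5963412000; 5963412000 < 6103515625? YES
  n = 131: C(131, 6) = 6249655776; 6249655776 < 6103515625? NO
  n = 132: C(132, 6) = 6547258432; 6547258432 < 6103515625? NO
  n = 133: C(133, 6) = 6856577728; 6856577728 < 6103515625? NO
The largest n with C(n, 6) < 6103515625 is n = 130 (where E[X] = 47707296/48828125 ≈ 0.9770454). Hence R_5(6) > 130, i.e. R_5(6) ≥ 131.

Largest n = 130; hence R_5(6) > 130.


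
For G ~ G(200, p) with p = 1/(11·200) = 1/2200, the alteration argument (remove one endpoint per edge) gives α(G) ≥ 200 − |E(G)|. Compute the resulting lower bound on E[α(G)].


E[|E(G)|] = C(200, 2)·p = 19900 · (1/2200) = 199/22.
E[α(G)] ≥ n − E[|E(G)|] = 200 − 199/22 = 4201/22.
Numerically: ≈ 190.9545.
(This is only a lower bound; the true E[α(G)] may be larger.)

E[α(G)] ≥ 4201/22 ≈ 190.9545.


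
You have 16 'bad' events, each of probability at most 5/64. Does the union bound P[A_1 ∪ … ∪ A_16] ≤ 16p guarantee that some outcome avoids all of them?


Union bound: P[∪_{i=1}^{16} A_i] ≤ Σ_i P[A_i] ≤ 16·p = 16·(5/64) = 5/4.
Numerically: 5/4 ≈ 1.2500.
Is 5/4 < 1? NO.
Since the bound 5/4 is ≥ 1, the union bound is uninformative here; it does NOT by itself certify existence.

16·p = 5/4 ≈ 1.2500; existence NOT certified by the union bound.


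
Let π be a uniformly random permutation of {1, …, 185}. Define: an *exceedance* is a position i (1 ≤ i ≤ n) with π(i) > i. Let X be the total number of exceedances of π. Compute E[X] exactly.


Write X = Σ_{i=1}^{185} X_i, where X_i = 1_{π(i) > i}.
For each fixed i, π(i) is uniform over {1, …, 185} (marginal of a uniform permutation), so P[π(i) > i] = (n − i)/n. Summing: Σ_{i=1}^{185} (n − i)/n = (0 + 1 + … + 184)/185 = 185(185 − 1)/(2·185) = (185 − 1)/2.
Hence E[X] = Σ_{i=1}^{185} (185 − i)/185 = 92 ≈ 92.00000.

E[X] = 92 = 92.00000.


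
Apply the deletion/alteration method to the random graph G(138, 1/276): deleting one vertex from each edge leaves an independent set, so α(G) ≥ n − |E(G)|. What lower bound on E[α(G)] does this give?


E[|E(G)|] = C(138, 2)·p = 9453 · (1/276) = 137/4.
E[α(G)] ≥ n − E[|E(G)|] = 138 − 137/4 = 415/4.
Numerically: ≈ 103.7500.
(This is only a lower bound; the true E[α(G)] may be larger.)

E[α(G)] ≥ 415/4 ≈ 103.7500.


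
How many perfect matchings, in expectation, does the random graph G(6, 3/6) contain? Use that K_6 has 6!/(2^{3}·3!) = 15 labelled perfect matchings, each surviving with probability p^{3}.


K_6 has 6!/(2^{3}·3!) = 15 labelled perfect matchings.
For each such perfect matching H, let X_H = 1 if all 3 edges of H are present in G. Then P[X_H = 1] = p^{3} = (1/2)^{3} = 1/8.
By linearity of expectation: E[X] = Σ_H E[X_H] = 15 · p^{3} = 15 · 1/8 = 15/8.
Numerically: E[X] ≈ 1.88.

E[X] = 15 · (1/2)^{3} = 15/8 ≈ 1.88.


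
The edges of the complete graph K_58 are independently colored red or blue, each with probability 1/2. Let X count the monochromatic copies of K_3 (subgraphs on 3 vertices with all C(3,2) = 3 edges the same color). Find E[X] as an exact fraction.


Let X = Σ_S X_S over the C(58, 3) = 30856 subsets S of size 3, where X_S = 1 if the K_3 on S is monochromatic.
For a fixed S, the K_3 on S has C(3, 2) = 3 edges. P[all 3 edges red] = (1/2)^3, and likewise for blue, so P[monochromatic] = 2·(1/2)^3 = 2^{1 − 3} = 1/4.
Summing: E[X] = C(58, 3) · 2^{1 − 3} = 30856 · 1/4 = 7714.
Numerically: E[X] ≈ 7714.0000.

E[X] = C(58,3)·2^(1−C(3,2)) = 7714 ≈ 7714.0000.


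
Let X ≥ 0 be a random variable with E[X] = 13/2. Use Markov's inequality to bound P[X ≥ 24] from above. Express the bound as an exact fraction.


μ = E[X] = 13/2, a = 24.
Markov: P[X ≥ 24] ≤ μ/a = (13/2)/24 = 13/48.
Numerically: ≈ 0.27083.
(Since a = 24 > μ = 6.50000, the bound 13/48 is < 1 and informative.)

P[X ≥ 24] ≤ 13/48 ≈ 0.27083.


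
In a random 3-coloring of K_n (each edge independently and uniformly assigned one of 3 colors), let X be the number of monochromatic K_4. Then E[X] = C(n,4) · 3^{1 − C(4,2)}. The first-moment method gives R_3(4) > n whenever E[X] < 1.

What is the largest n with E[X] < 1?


We need C(n, 4) · 3^{1 − 6} < 1, i.e. C(n, 4) < 3^{6 − 1} = 243.
Check values of n near the boundary:
  n = 9: C(9, 4) = 126; 126 < 243? YES
  n = 10: C(10, 4) = 210; 210 < 243? YES
  n = 11: C(11, 4) = 330; 330 < 243? NO
The largest n with C(n, 4) < 243 is n = 10 (where E[X] = 70/81 ≈ 0.864198). Hence R_3(4) > 10, i.e. R_3(4) ≥ 11.

Largest n = 10; hence R_3(4) > 10.


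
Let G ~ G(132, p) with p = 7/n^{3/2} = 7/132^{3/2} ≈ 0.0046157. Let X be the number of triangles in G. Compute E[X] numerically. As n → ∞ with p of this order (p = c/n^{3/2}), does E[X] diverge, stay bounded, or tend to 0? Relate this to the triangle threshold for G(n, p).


Number of potential triangles: C(132, 3) = 374660.
Each occurs with probability p³ ≈ (0.0046157)³ ≈ 9.83357489e-08.
By linearity: E[X] = C(132, 3)·p³ ≈ 374660 · 9.83357489e-08 ≈ 0.036842.
Since α = 3/2 > 1, p = c/n^{3/2} = o(1/n) is below the triangle threshold p ~ 1/n. Asymptotically E[X] ~ (c³/6)·n^{3(1−α)} = (7³/6)·n^{-1.5} → 0, so by Markov's inequality G has no triangles w.h.p.

E[X] ≈ 0.036842; in regime p = Θ(1/n^{3/2}) E[X] tends to 0 (below the triangle threshold p ~ 1/n).


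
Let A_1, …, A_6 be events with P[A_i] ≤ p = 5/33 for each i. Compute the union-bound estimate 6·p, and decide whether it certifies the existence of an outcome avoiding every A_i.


Union bound: P[∪_{i=1}^{6} A_i] ≤ Σ_i P[A_i] ≤ 6·p = 6·(5/33) = 10/11.
Numerically: 10/11 ≈ 0.90909.
Is 10/11 < 1? YES.
Since P[∪ A_i] ≤ 10/11 < 1, the complement has P[∩ A_i^c] ≥ 1 − 10/11 = 1/11 > 0, so some outcome avoids every A_i.

6·p = 10/11 ≈ 0.90909; existence CERTIFIED by the union bound.


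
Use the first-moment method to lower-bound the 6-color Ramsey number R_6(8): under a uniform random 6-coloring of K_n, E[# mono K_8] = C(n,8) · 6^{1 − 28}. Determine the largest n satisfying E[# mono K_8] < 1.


We need C(n, 8) · 6^{1 − 28} < 1, i.e. C(n, 8) < 6^{28 − 1} = 1023490369077469249536.
Check values of n near the boundary:
  n = 1594: C(1594, 8) = 1015652773590544255167; 1015652773590544255167 < 1023490369077469249536? YES
  n = 1595: C(1595, 8) = 1020772636343363633895; 1020772636343363633895 < 1023490369077469249536? YES
  n = 1596: C(1596, 8) = 1025915067760710553965; 1025915067760710553965 < 1023490369077469249536? NO
  n = 1597: C(1597, 8) = 1031080153060953275445; 1031080153060953275445 < 1023490369077469249536? NO
The largest n with C(n, 8) < 1023490369077469249536 is n = 1595 (where E[X] = 113419181815929292655/113721152119718805504 ≈ 0.997345). Hence R_6(8) > 1595, i.e. R_6(8) ≥ 1596.

Largest n = 1595; hence R_6(8) > 1595.
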